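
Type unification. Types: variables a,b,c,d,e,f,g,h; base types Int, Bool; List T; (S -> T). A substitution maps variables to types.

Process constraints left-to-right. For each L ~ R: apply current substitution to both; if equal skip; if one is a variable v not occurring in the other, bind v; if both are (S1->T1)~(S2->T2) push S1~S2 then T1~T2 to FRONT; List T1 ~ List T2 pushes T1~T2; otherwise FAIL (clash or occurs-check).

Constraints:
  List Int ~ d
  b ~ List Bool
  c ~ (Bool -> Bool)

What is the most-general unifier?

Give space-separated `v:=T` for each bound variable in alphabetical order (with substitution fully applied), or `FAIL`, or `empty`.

step 1: unify List Int ~ d  [subst: {-} | 2 pending]
  bind d := List Int
step 2: unify b ~ List Bool  [subst: {d:=List Int} | 1 pending]
  bind b := List Bool
step 3: unify c ~ (Bool -> Bool)  [subst: {d:=List Int, b:=List Bool} | 0 pending]
  bind c := (Bool -> Bool)

Answer: b:=List Bool c:=(Bool -> Bool) d:=List Int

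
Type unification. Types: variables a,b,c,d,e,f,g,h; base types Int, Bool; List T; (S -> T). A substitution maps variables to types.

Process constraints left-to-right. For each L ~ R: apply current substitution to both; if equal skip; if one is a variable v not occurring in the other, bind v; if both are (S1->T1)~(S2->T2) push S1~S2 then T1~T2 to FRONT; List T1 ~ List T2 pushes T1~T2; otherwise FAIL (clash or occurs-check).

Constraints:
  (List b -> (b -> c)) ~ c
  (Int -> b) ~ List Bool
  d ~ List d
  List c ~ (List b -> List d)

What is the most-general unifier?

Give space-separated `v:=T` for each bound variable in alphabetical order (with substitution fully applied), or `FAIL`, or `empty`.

Answer: FAIL

Derivation:
step 1: unify (List b -> (b -> c)) ~ c  [subst: {-} | 3 pending]
  occurs-check fail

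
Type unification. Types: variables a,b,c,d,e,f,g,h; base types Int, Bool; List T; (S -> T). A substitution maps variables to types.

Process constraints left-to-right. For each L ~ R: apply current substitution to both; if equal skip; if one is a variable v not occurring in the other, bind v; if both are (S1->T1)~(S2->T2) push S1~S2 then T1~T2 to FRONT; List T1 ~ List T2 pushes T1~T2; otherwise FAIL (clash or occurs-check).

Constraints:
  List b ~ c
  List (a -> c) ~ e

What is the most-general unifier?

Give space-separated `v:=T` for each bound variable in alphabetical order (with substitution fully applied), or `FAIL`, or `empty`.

step 1: unify List b ~ c  [subst: {-} | 1 pending]
  bind c := List b
step 2: unify List (a -> List b) ~ e  [subst: {c:=List b} | 0 pending]
  bind e := List (a -> List b)

Answer: c:=List b e:=List (a -> List b)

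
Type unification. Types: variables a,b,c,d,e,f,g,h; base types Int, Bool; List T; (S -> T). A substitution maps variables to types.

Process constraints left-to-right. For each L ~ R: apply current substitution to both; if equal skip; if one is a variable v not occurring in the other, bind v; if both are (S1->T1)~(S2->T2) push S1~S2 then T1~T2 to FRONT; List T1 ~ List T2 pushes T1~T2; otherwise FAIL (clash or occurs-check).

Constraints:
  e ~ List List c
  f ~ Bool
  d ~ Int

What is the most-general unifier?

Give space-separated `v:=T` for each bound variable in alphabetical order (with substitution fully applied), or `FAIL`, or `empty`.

step 1: unify e ~ List List c  [subst: {-} | 2 pending]
  bind e := List List c
step 2: unify f ~ Bool  [subst: {e:=List List c} | 1 pending]
  bind f := Bool
step 3: unify d ~ Int  [subst: {e:=List List c, f:=Bool} | 0 pending]
  bind d := Int

Answer: d:=Int e:=List List c f:=Bool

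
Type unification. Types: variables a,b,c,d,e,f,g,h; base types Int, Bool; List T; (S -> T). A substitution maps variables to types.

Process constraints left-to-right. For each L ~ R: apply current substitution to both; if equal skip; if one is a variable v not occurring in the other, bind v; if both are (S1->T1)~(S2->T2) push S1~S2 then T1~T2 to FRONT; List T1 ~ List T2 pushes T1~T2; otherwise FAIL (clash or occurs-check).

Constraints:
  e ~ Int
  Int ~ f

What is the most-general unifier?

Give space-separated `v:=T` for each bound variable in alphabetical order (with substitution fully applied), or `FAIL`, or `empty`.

step 1: unify e ~ Int  [subst: {-} | 1 pending]
  bind e := Int
step 2: unify Int ~ f  [subst: {e:=Int} | 0 pending]
  bind f := Int

Answer: e:=Int f:=Int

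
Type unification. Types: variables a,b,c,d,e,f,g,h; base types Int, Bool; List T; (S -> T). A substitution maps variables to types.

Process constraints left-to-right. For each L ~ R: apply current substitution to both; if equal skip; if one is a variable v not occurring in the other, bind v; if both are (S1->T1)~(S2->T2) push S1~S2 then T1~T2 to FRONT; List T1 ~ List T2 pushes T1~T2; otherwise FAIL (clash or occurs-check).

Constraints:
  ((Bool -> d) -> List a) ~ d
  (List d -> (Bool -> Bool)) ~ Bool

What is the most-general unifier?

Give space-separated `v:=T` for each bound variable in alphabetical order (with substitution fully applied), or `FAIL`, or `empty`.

Answer: FAIL

Derivation:
step 1: unify ((Bool -> d) -> List a) ~ d  [subst: {-} | 1 pending]
  occurs-check fail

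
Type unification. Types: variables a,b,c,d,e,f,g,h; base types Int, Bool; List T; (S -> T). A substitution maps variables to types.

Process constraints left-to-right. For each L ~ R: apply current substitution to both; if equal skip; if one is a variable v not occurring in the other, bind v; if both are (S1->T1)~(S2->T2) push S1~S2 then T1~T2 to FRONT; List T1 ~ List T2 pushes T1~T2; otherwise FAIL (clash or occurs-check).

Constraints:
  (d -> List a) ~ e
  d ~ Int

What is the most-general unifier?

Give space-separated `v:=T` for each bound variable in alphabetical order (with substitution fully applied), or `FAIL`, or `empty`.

step 1: unify (d -> List a) ~ e  [subst: {-} | 1 pending]
  bind e := (d -> List a)
step 2: unify d ~ Int  [subst: {e:=(d -> List a)} | 0 pending]
  bind d := Int

Answer: d:=Int e:=(Int -> List a)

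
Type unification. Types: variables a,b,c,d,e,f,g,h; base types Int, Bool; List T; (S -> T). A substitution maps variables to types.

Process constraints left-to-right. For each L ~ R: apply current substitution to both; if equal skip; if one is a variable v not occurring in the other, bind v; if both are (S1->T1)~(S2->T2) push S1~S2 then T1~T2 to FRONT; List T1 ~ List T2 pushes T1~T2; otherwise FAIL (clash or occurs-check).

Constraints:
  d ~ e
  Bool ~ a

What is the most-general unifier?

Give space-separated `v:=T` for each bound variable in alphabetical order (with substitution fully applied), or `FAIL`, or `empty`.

step 1: unify d ~ e  [subst: {-} | 1 pending]
  bind d := e
step 2: unify Bool ~ a  [subst: {d:=e} | 0 pending]
  bind a := Bool

Answer: a:=Bool d:=e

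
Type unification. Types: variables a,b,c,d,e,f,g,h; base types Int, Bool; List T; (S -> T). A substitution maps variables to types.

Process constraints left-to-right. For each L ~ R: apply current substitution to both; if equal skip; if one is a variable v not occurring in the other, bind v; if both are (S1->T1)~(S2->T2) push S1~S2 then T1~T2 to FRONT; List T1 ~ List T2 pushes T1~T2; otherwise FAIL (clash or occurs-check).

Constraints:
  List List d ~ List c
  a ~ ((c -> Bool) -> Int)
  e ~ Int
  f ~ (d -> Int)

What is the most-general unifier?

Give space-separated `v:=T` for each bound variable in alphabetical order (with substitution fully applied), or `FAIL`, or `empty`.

step 1: unify List List d ~ List c  [subst: {-} | 3 pending]
  -> decompose List: push List d~c
step 2: unify List d ~ c  [subst: {-} | 3 pending]
  bind c := List d
step 3: unify a ~ ((List d -> Bool) -> Int)  [subst: {c:=List d} | 2 pending]
  bind a := ((List d -> Bool) -> Int)
step 4: unify e ~ Int  [subst: {c:=List d, a:=((List d -> Bool) -> Int)} | 1 pending]
  bind e := Int
step 5: unify f ~ (d -> Int)  [subst: {c:=List d, a:=((List d -> Bool) -> Int), e:=Int} | 0 pending]
  bind f := (d -> Int)

Answer: a:=((List d -> Bool) -> Int) c:=List d e:=Int f:=(d -> Int)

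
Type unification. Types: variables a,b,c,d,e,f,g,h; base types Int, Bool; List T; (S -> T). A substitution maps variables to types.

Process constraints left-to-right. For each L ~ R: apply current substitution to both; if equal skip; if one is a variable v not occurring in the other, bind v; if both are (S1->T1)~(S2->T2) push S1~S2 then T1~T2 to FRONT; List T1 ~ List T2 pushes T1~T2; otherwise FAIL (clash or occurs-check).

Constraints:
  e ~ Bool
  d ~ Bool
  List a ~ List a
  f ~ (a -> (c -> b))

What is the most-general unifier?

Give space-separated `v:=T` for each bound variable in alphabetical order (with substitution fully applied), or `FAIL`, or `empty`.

Answer: d:=Bool e:=Bool f:=(a -> (c -> b))

Derivation:
step 1: unify e ~ Bool  [subst: {-} | 3 pending]
  bind e := Bool
step 2: unify d ~ Bool  [subst: {e:=Bool} | 2 pending]
  bind d := Bool
step 3: unify List a ~ List a  [subst: {e:=Bool, d:=Bool} | 1 pending]
  -> identical, skip
step 4: unify f ~ (a -> (c -> b))  [subst: {e:=Bool, d:=Bool} | 0 pending]
  bind f := (a -> (c -> b))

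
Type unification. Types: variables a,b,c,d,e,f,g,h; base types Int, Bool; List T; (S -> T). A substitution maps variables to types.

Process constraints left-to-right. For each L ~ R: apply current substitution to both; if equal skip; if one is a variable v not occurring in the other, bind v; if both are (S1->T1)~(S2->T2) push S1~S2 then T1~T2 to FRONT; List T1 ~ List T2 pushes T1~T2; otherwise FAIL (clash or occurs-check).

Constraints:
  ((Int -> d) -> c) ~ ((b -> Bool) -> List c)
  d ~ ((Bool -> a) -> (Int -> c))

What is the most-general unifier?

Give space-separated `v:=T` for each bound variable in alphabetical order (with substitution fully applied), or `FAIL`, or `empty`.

step 1: unify ((Int -> d) -> c) ~ ((b -> Bool) -> List c)  [subst: {-} | 1 pending]
  -> decompose arrow: push (Int -> d)~(b -> Bool), c~List c
step 2: unify (Int -> d) ~ (b -> Bool)  [subst: {-} | 2 pending]
  -> decompose arrow: push Int~b, d~Bool
step 3: unify Int ~ b  [subst: {-} | 3 pending]
  bind b := Int
step 4: unify d ~ Bool  [subst: {b:=Int} | 2 pending]
  bind d := Bool
step 5: unify c ~ List c  [subst: {b:=Int, d:=Bool} | 1 pending]
  occurs-check fail: c in List c

Answer: FAIL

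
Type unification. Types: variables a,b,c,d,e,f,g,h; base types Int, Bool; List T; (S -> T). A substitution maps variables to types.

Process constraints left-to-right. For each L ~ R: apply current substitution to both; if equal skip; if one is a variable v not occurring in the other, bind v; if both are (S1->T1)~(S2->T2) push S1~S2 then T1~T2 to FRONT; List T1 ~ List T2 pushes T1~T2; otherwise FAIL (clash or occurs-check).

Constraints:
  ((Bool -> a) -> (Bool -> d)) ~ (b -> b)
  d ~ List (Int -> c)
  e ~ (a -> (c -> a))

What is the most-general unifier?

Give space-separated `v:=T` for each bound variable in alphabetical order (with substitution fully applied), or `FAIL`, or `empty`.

Answer: a:=List (Int -> c) b:=(Bool -> List (Int -> c)) d:=List (Int -> c) e:=(List (Int -> c) -> (c -> List (Int -> c)))

Derivation:
step 1: unify ((Bool -> a) -> (Bool -> d)) ~ (b -> b)  [subst: {-} | 2 pending]
  -> decompose arrow: push (Bool -> a)~b, (Bool -> d)~b
step 2: unify (Bool -> a) ~ b  [subst: {-} | 3 pending]
  bind b := (Bool -> a)
step 3: unify (Bool -> d) ~ (Bool -> a)  [subst: {b:=(Bool -> a)} | 2 pending]
  -> decompose arrow: push Bool~Bool, d~a
step 4: unify Bool ~ Bool  [subst: {b:=(Bool -> a)} | 3 pending]
  -> identical, skip
step 5: unify d ~ a  [subst: {b:=(Bool -> a)} | 2 pending]
  bind d := a
step 6: unify a ~ List (Int -> c)  [subst: {b:=(Bool -> a), d:=a} | 1 pending]
  bind a := List (Int -> c)
step 7: unify e ~ (List (Int -> c) -> (c -> List (Int -> c)))  [subst: {b:=(Bool -> a), d:=a, a:=List (Int -> c)} | 0 pending]
  bind e := (List (Int -> c) -> (c -> List (Int -> c)))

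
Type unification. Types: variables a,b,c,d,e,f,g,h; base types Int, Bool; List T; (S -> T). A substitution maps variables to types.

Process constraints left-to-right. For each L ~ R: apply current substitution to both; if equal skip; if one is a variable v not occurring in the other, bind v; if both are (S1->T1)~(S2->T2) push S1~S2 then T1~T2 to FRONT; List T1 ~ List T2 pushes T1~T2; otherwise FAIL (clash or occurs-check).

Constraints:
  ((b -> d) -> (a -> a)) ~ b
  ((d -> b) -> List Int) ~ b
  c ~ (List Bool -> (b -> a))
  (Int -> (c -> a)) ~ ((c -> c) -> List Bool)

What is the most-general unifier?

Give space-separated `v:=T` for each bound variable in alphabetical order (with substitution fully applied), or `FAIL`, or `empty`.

step 1: unify ((b -> d) -> (a -> a)) ~ b  [subst: {-} | 3 pending]
  occurs-check fail

Answer: FAIL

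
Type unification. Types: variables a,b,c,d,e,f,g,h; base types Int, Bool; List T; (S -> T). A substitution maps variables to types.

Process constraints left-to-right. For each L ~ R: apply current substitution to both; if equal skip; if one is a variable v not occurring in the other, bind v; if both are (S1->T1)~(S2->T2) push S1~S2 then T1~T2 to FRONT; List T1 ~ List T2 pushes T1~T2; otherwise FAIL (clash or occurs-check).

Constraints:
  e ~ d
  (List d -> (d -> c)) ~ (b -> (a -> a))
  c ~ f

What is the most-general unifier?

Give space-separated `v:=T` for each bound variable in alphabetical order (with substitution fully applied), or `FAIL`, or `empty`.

Answer: a:=f b:=List f c:=f d:=f e:=f

Derivation:
step 1: unify e ~ d  [subst: {-} | 2 pending]
  bind e := d
step 2: unify (List d -> (d -> c)) ~ (b -> (a -> a))  [subst: {e:=d} | 1 pending]
  -> decompose arrow: push List d~b, (d -> c)~(a -> a)
step 3: unify List d ~ b  [subst: {e:=d} | 2 pending]
  bind b := List d
step 4: unify (d -> c) ~ (a -> a)  [subst: {e:=d, b:=List d} | 1 pending]
  -> decompose arrow: push d~a, c~a
step 5: unify d ~ a  [subst: {e:=d, b:=List d} | 2 pending]
  bind d := a
step 6: unify c ~ a  [subst: {e:=d, b:=List d, d:=a} | 1 pending]
  bind c := a
step 7: unify a ~ f  [subst: {e:=d, b:=List d, d:=a, c:=a} | 0 pending]
  bind a := f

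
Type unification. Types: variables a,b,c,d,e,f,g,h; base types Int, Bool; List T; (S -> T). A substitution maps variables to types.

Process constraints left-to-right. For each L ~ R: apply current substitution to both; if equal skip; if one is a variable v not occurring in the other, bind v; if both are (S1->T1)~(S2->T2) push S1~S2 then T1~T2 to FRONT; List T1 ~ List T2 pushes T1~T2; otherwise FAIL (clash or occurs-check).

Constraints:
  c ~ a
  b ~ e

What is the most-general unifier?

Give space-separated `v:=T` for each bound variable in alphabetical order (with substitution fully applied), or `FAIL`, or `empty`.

Answer: b:=e c:=a

Derivation:
step 1: unify c ~ a  [subst: {-} | 1 pending]
  bind c := a
step 2: unify b ~ e  [subst: {c:=a} | 0 pending]
  bind b := e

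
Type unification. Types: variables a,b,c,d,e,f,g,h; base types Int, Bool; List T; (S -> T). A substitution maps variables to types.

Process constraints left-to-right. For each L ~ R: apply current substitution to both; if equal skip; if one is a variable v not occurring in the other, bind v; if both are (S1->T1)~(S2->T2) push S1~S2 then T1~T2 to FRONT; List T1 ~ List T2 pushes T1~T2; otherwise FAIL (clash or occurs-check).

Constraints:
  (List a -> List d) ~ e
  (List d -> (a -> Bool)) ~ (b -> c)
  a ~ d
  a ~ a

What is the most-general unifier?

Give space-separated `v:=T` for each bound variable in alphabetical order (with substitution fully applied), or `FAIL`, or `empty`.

step 1: unify (List a -> List d) ~ e  [subst: {-} | 3 pending]
  bind e := (List a -> List d)
step 2: unify (List d -> (a -> Bool)) ~ (b -> c)  [subst: {e:=(List a -> List d)} | 2 pending]
  -> decompose arrow: push List d~b, (a -> Bool)~c
step 3: unify List d ~ b  [subst: {e:=(List a -> List d)} | 3 pending]
  bind b := List d
step 4: unify (a -> Bool) ~ c  [subst: {e:=(List a -> List d), b:=List d} | 2 pending]
  bind c := (a -> Bool)
step 5: unify a ~ d  [subst: {e:=(List a -> List d), b:=List d, c:=(a -> Bool)} | 1 pending]
  bind a := d
step 6: unify d ~ d  [subst: {e:=(List a -> List d), b:=List d, c:=(a -> Bool), a:=d} | 0 pending]
  -> identical, skip

Answer: a:=d b:=List d c:=(d -> Bool) e:=(List d -> List d)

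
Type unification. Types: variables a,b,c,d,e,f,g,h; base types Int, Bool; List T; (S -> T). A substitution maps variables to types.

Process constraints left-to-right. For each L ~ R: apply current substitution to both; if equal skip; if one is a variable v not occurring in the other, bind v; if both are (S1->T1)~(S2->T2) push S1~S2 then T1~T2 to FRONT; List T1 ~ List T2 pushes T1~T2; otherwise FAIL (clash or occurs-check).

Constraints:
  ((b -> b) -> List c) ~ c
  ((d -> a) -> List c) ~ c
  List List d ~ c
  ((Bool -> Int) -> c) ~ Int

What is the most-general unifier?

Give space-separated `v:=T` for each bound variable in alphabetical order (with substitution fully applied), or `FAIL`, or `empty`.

Answer: FAIL

Derivation:
step 1: unify ((b -> b) -> List c) ~ c  [subst: {-} | 3 pending]
  occurs-check fail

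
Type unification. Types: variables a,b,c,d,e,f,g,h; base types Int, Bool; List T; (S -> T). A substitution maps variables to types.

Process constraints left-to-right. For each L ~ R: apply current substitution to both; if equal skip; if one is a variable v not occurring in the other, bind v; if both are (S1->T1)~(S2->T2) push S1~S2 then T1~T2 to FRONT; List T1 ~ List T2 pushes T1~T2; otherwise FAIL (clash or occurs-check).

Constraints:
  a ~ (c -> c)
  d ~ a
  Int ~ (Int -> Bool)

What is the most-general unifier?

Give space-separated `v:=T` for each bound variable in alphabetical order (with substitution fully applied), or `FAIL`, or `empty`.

Answer: FAIL

Derivation:
step 1: unify a ~ (c -> c)  [subst: {-} | 2 pending]
  bind a := (c -> c)
step 2: unify d ~ (c -> c)  [subst: {a:=(c -> c)} | 1 pending]
  bind d := (c -> c)
step 3: unify Int ~ (Int -> Bool)  [subst: {a:=(c -> c), d:=(c -> c)} | 0 pending]
  clash: Int vs (Int -> Bool)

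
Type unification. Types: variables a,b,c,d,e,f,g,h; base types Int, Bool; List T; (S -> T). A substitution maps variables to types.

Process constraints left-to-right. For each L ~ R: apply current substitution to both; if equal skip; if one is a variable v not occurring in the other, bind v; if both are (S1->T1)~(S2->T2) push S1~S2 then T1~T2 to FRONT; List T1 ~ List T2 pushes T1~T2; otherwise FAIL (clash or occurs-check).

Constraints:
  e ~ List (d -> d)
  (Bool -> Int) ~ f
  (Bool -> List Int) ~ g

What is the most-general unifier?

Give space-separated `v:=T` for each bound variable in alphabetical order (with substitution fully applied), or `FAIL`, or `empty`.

Answer: e:=List (d -> d) f:=(Bool -> Int) g:=(Bool -> List Int)

Derivation:
step 1: unify e ~ List (d -> d)  [subst: {-} | 2 pending]
  bind e := List (d -> d)
step 2: unify (Bool -> Int) ~ f  [subst: {e:=List (d -> d)} | 1 pending]
  bind f := (Bool -> Int)
step 3: unify (Bool -> List Int) ~ g  [subst: {e:=List (d -> d), f:=(Bool -> Int)} | 0 pending]
  bind g := (Bool -> List Int)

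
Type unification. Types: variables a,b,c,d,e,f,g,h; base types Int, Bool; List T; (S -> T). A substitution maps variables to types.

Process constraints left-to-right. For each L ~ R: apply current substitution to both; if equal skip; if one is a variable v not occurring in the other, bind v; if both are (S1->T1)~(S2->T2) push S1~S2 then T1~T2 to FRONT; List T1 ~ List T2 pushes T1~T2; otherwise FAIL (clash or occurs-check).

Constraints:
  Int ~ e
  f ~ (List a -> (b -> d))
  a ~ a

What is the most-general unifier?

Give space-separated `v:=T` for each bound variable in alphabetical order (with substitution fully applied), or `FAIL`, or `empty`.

Answer: e:=Int f:=(List a -> (b -> d))

Derivation:
step 1: unify Int ~ e  [subst: {-} | 2 pending]
  bind e := Int
step 2: unify f ~ (List a -> (b -> d))  [subst: {e:=Int} | 1 pending]
  bind f := (List a -> (b -> d))
step 3: unify a ~ a  [subst: {e:=Int, f:=(List a -> (b -> d))} | 0 pending]
  -> identical, skip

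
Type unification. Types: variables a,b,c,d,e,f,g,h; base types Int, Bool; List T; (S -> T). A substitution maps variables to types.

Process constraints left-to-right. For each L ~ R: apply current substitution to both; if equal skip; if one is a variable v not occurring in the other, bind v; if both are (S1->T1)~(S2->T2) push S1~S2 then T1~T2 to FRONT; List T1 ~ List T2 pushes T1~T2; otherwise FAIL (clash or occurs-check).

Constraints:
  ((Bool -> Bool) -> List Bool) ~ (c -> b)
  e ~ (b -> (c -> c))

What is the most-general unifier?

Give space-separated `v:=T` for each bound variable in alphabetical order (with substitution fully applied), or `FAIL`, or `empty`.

step 1: unify ((Bool -> Bool) -> List Bool) ~ (c -> b)  [subst: {-} | 1 pending]
  -> decompose arrow: push (Bool -> Bool)~c, List Bool~b
step 2: unify (Bool -> Bool) ~ c  [subst: {-} | 2 pending]
  bind c := (Bool -> Bool)
step 3: unify List Bool ~ b  [subst: {c:=(Bool -> Bool)} | 1 pending]
  bind b := List Bool
step 4: unify e ~ (List Bool -> ((Bool -> Bool) -> (Bool -> Bool)))  [subst: {c:=(Bool -> Bool), b:=List Bool} | 0 pending]
  bind e := (List Bool -> ((Bool -> Bool) -> (Bool -> Bool)))

Answer: b:=List Bool c:=(Bool -> Bool) e:=(List Bool -> ((Bool -> Bool) -> (Bool -> Bool)))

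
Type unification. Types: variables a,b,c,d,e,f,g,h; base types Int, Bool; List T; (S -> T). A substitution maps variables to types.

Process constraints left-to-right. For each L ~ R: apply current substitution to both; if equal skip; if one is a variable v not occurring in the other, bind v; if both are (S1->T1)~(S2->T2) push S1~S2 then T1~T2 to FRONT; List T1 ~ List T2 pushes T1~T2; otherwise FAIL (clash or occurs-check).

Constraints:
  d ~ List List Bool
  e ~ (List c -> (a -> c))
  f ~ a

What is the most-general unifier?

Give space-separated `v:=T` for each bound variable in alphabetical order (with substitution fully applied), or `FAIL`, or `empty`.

Answer: d:=List List Bool e:=(List c -> (a -> c)) f:=a

Derivation:
step 1: unify d ~ List List Bool  [subst: {-} | 2 pending]
  bind d := List List Bool
step 2: unify e ~ (List c -> (a -> c))  [subst: {d:=List List Bool} | 1 pending]
  bind e := (List c -> (a -> c))
step 3: unify f ~ a  [subst: {d:=List List Bool, e:=(List c -> (a -> c))} | 0 pending]
  bind f := a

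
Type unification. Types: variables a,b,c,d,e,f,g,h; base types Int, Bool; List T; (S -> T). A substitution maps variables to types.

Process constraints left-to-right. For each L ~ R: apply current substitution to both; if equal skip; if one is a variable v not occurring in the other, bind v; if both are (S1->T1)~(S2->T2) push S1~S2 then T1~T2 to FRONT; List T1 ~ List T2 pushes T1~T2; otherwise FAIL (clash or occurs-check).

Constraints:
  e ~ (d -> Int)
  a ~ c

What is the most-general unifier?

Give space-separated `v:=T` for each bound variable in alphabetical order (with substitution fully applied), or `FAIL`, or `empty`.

step 1: unify e ~ (d -> Int)  [subst: {-} | 1 pending]
  bind e := (d -> Int)
step 2: unify a ~ c  [subst: {e:=(d -> Int)} | 0 pending]
  bind a := c

Answer: a:=c e:=(d -> Int)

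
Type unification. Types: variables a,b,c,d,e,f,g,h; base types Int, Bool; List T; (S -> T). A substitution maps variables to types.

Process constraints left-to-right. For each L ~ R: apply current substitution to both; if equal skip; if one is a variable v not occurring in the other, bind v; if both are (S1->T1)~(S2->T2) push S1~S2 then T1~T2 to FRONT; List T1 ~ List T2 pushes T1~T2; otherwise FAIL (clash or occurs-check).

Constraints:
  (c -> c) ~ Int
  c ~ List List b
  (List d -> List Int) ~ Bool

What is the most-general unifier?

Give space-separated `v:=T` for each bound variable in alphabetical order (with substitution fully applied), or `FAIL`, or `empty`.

step 1: unify (c -> c) ~ Int  [subst: {-} | 2 pending]
  clash: (c -> c) vs Int

Answer: FAIL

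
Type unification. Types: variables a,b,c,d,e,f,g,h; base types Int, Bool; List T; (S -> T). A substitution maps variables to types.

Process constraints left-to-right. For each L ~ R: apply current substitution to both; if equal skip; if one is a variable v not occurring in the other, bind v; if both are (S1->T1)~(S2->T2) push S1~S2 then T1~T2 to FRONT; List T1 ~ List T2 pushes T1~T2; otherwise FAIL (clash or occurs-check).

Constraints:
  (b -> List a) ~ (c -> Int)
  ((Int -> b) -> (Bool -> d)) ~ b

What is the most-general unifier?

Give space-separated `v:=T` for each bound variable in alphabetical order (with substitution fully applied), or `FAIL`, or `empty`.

step 1: unify (b -> List a) ~ (c -> Int)  [subst: {-} | 1 pending]
  -> decompose arrow: push b~c, List a~Int
step 2: unify b ~ c  [subst: {-} | 2 pending]
  bind b := c
step 3: unify List a ~ Int  [subst: {b:=c} | 1 pending]
  clash: List a vs Int

Answer: FAIL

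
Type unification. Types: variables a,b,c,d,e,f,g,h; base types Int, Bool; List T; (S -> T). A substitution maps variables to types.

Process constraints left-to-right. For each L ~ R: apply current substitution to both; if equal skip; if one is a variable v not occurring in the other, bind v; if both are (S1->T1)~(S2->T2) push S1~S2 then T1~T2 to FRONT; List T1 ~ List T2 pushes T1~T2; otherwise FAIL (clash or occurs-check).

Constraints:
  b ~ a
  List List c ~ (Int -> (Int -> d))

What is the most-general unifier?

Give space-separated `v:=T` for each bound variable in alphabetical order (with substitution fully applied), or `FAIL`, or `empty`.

Answer: FAIL

Derivation:
step 1: unify b ~ a  [subst: {-} | 1 pending]
  bind b := a
step 2: unify List List c ~ (Int -> (Int -> d))  [subst: {b:=a} | 0 pending]
  clash: List List c vs (Int -> (Int -> d))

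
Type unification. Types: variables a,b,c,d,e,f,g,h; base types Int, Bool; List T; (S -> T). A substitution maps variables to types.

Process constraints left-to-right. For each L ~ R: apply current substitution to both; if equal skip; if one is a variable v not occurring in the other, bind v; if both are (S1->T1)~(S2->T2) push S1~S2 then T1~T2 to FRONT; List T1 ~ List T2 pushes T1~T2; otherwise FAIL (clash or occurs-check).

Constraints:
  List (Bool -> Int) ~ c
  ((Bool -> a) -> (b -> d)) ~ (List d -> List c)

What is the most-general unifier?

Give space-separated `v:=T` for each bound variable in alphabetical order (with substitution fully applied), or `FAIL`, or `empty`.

Answer: FAIL

Derivation:
step 1: unify List (Bool -> Int) ~ c  [subst: {-} | 1 pending]
  bind c := List (Bool -> Int)
step 2: unify ((Bool -> a) -> (b -> d)) ~ (List d -> List List (Bool -> Int))  [subst: {c:=List (Bool -> Int)} | 0 pending]
  -> decompose arrow: push (Bool -> a)~List d, (b -> d)~List List (Bool -> Int)
step 3: unify (Bool -> a) ~ List d  [subst: {c:=List (Bool -> Int)} | 1 pending]
  clash: (Bool -> a) vs List d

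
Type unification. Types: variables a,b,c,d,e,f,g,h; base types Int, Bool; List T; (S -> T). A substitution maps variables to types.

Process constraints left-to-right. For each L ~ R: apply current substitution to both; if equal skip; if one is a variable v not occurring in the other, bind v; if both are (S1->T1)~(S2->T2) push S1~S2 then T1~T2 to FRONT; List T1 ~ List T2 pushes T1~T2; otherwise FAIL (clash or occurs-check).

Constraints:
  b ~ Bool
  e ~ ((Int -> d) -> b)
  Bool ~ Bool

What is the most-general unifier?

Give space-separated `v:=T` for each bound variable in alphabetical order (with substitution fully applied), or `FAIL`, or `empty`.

Answer: b:=Bool e:=((Int -> d) -> Bool)

Derivation:
step 1: unify b ~ Bool  [subst: {-} | 2 pending]
  bind b := Bool
step 2: unify e ~ ((Int -> d) -> Bool)  [subst: {b:=Bool} | 1 pending]
  bind e := ((Int -> d) -> Bool)
step 3: unify Bool ~ Bool  [subst: {b:=Bool, e:=((Int -> d) -> Bool)} | 0 pending]
  -> identical, skip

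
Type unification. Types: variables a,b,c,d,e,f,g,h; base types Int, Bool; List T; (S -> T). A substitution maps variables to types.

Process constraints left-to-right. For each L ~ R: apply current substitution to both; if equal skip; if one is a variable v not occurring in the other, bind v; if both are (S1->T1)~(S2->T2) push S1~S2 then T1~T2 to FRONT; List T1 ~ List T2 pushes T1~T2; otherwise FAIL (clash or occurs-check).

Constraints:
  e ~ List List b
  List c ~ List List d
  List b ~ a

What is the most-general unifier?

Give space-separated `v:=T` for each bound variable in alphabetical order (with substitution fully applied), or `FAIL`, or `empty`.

Answer: a:=List b c:=List d e:=List List b

Derivation:
step 1: unify e ~ List List b  [subst: {-} | 2 pending]
  bind e := List List b
step 2: unify List c ~ List List d  [subst: {e:=List List b} | 1 pending]
  -> decompose List: push c~List d
step 3: unify c ~ List d  [subst: {e:=List List b} | 1 pending]
  bind c := List d
step 4: unify List b ~ a  [subst: {e:=List List b, c:=List d} | 0 pending]
  bind a := List b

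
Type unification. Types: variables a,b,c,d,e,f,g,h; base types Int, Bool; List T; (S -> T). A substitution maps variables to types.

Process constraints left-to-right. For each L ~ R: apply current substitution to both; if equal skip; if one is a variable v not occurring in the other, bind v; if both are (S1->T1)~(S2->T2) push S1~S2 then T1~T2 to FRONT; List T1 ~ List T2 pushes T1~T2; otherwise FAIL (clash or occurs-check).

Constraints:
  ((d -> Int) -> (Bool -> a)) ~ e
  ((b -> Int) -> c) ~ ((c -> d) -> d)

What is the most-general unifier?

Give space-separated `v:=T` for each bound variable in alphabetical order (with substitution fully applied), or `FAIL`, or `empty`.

step 1: unify ((d -> Int) -> (Bool -> a)) ~ e  [subst: {-} | 1 pending]
  bind e := ((d -> Int) -> (Bool -> a))
step 2: unify ((b -> Int) -> c) ~ ((c -> d) -> d)  [subst: {e:=((d -> Int) -> (Bool -> a))} | 0 pending]
  -> decompose arrow: push (b -> Int)~(c -> d), c~d
step 3: unify (b -> Int) ~ (c -> d)  [subst: {e:=((d -> Int) -> (Bool -> a))} | 1 pending]
  -> decompose arrow: push b~c, Int~d
step 4: unify b ~ c  [subst: {e:=((d -> Int) -> (Bool -> a))} | 2 pending]
  bind b := c
step 5: unify Int ~ d  [subst: {e:=((d -> Int) -> (Bool -> a)), b:=c} | 1 pending]
  bind d := Int
step 6: unify c ~ Int  [subst: {e:=((d -> Int) -> (Bool -> a)), b:=c, d:=Int} | 0 pending]
  bind c := Int

Answer: b:=Int c:=Int d:=Int e:=((Int -> Int) -> (Bool -> a))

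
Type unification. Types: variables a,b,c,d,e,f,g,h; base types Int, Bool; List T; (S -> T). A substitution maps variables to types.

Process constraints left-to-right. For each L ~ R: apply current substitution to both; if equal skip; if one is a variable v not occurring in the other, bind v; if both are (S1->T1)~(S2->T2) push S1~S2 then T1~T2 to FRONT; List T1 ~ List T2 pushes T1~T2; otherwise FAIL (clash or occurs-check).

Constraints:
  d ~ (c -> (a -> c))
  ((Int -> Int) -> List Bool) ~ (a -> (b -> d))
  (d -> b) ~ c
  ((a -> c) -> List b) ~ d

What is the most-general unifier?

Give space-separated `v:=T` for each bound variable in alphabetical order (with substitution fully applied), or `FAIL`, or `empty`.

Answer: FAIL

Derivation:
step 1: unify d ~ (c -> (a -> c))  [subst: {-} | 3 pending]
  bind d := (c -> (a -> c))
step 2: unify ((Int -> Int) -> List Bool) ~ (a -> (b -> (c -> (a -> c))))  [subst: {d:=(c -> (a -> c))} | 2 pending]
  -> decompose arrow: push (Int -> Int)~a, List Bool~(b -> (c -> (a -> c)))
step 3: unify (Int -> Int) ~ a  [subst: {d:=(c -> (a -> c))} | 3 pending]
  bind a := (Int -> Int)
step 4: unify List Bool ~ (b -> (c -> ((Int -> Int) -> c)))  [subst: {d:=(c -> (a -> c)), a:=(Int -> Int)} | 2 pending]
  clash: List Bool vs (b -> (c -> ((Int -> Int) -> c)))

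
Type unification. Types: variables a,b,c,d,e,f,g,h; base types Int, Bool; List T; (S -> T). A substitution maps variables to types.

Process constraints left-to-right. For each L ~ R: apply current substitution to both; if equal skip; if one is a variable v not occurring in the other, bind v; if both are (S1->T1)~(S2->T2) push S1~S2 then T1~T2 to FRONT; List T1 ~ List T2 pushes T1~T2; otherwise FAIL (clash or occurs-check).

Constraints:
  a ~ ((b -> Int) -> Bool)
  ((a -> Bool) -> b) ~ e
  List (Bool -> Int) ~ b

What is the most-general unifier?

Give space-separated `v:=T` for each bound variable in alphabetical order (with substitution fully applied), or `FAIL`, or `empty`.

step 1: unify a ~ ((b -> Int) -> Bool)  [subst: {-} | 2 pending]
  bind a := ((b -> Int) -> Bool)
step 2: unify ((((b -> Int) -> Bool) -> Bool) -> b) ~ e  [subst: {a:=((b -> Int) -> Bool)} | 1 pending]
  bind e := ((((b -> Int) -> Bool) -> Bool) -> b)
step 3: unify List (Bool -> Int) ~ b  [subst: {a:=((b -> Int) -> Bool), e:=((((b -> Int) -> Bool) -> Bool) -> b)} | 0 pending]
  bind b := List (Bool -> Int)

Answer: a:=((List (Bool -> Int) -> Int) -> Bool) b:=List (Bool -> Int) e:=((((List (Bool -> Int) -> Int) -> Bool) -> Bool) -> List (Bool -> Int))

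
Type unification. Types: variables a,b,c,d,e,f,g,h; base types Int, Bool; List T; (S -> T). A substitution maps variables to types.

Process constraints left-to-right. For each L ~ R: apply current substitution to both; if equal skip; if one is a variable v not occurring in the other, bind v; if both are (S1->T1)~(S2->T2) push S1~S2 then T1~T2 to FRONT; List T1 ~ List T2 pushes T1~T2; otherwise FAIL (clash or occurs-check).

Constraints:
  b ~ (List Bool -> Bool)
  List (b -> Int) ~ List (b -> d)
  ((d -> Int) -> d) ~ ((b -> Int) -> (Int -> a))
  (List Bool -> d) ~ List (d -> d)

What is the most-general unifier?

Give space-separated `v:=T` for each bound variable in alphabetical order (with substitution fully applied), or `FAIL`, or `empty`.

step 1: unify b ~ (List Bool -> Bool)  [subst: {-} | 3 pending]
  bind b := (List Bool -> Bool)
step 2: unify List ((List Bool -> Bool) -> Int) ~ List ((List Bool -> Bool) -> d)  [subst: {b:=(List Bool -> Bool)} | 2 pending]
  -> decompose List: push ((List Bool -> Bool) -> Int)~((List Bool -> Bool) -> d)
step 3: unify ((List Bool -> Bool) -> Int) ~ ((List Bool -> Bool) -> d)  [subst: {b:=(List Bool -> Bool)} | 2 pending]
  -> decompose arrow: push (List Bool -> Bool)~(List Bool -> Bool), Int~d
step 4: unify (List Bool -> Bool) ~ (List Bool -> Bool)  [subst: {b:=(List Bool -> Bool)} | 3 pending]
  -> identical, skip
step 5: unify Int ~ d  [subst: {b:=(List Bool -> Bool)} | 2 pending]
  bind d := Int
step 6: unify ((Int -> Int) -> Int) ~ (((List Bool -> Bool) -> Int) -> (Int -> a))  [subst: {b:=(List Bool -> Bool), d:=Int} | 1 pending]
  -> decompose arrow: push (Int -> Int)~((List Bool -> Bool) -> Int), Int~(Int -> a)
step 7: unify (Int -> Int) ~ ((List Bool -> Bool) -> Int)  [subst: {b:=(List Bool -> Bool), d:=Int} | 2 pending]
  -> decompose arrow: push Int~(List Bool -> Bool), Int~Int
step 8: unify Int ~ (List Bool -> Bool)  [subst: {b:=(List Bool -> Bool), d:=Int} | 3 pending]
  clash: Int vs (List Bool -> Bool)

Answer: FAIL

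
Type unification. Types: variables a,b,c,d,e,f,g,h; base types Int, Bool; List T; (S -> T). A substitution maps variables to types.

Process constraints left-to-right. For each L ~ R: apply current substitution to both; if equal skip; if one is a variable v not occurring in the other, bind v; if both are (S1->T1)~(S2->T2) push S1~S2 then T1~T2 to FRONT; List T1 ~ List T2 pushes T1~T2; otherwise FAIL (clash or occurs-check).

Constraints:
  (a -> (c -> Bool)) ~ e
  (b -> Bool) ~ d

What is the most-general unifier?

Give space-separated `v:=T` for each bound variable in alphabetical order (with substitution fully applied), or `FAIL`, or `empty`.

Answer: d:=(b -> Bool) e:=(a -> (c -> Bool))

Derivation:
step 1: unify (a -> (c -> Bool)) ~ e  [subst: {-} | 1 pending]
  bind e := (a -> (c -> Bool))
step 2: unify (b -> Bool) ~ d  [subst: {e:=(a -> (c -> Bool))} | 0 pending]
  bind d := (b -> Bool)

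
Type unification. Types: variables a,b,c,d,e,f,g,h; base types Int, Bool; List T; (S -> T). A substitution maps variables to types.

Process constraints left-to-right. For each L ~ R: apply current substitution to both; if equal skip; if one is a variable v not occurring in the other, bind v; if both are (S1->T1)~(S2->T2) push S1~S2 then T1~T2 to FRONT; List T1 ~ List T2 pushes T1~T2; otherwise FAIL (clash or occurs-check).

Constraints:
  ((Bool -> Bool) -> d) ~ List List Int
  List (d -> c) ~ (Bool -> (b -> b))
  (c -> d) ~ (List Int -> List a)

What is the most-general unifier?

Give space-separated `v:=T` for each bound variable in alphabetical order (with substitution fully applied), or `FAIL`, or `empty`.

Answer: FAIL

Derivation:
step 1: unify ((Bool -> Bool) -> d) ~ List List Int  [subst: {-} | 2 pending]
  clash: ((Bool -> Bool) -> d) vs List List Int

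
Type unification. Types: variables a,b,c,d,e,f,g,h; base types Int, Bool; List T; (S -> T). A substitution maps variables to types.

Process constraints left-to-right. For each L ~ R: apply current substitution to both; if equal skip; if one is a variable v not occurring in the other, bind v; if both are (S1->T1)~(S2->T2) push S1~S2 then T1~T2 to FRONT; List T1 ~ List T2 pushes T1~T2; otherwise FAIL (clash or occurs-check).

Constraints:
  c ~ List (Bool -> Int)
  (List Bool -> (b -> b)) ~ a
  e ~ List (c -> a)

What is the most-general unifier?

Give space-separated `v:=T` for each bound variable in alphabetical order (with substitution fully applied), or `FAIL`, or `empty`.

Answer: a:=(List Bool -> (b -> b)) c:=List (Bool -> Int) e:=List (List (Bool -> Int) -> (List Bool -> (b -> b)))

Derivation:
step 1: unify c ~ List (Bool -> Int)  [subst: {-} | 2 pending]
  bind c := List (Bool -> Int)
step 2: unify (List Bool -> (b -> b)) ~ a  [subst: {c:=List (Bool -> Int)} | 1 pending]
  bind a := (List Bool -> (b -> b))
step 3: unify e ~ List (List (Bool -> Int) -> (List Bool -> (b -> b)))  [subst: {c:=List (Bool -> Int), a:=(List Bool -> (b -> b))} | 0 pending]
  bind e := List (List (Bool -> Int) -> (List Bool -> (b -> b)))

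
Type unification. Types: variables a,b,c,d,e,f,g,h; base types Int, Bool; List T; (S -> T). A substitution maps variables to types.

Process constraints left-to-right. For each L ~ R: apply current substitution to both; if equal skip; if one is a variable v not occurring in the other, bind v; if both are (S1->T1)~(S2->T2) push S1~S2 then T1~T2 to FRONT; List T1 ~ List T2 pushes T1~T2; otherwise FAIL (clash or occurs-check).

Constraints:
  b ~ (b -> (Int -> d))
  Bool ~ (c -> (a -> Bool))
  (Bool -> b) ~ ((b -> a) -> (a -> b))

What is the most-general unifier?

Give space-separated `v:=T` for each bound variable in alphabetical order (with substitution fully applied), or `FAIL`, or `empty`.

Answer: FAIL

Derivation:
step 1: unify b ~ (b -> (Int -> d))  [subst: {-} | 2 pending]
  occurs-check fail: b in (b -> (Int -> d))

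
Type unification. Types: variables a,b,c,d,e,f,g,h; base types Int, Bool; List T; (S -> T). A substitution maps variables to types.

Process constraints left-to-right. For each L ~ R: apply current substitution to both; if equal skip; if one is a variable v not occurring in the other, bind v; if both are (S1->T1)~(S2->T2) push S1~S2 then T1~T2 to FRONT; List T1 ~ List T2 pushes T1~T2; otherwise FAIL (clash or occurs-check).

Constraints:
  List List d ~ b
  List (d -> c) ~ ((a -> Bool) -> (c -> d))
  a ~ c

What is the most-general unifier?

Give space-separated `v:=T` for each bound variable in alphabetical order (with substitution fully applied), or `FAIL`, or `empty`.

Answer: FAIL

Derivation:
step 1: unify List List d ~ b  [subst: {-} | 2 pending]
  bind b := List List d
step 2: unify List (d -> c) ~ ((a -> Bool) -> (c -> d))  [subst: {b:=List List d} | 1 pending]
  clash: List (d -> c) vs ((a -> Bool) -> (c -> d))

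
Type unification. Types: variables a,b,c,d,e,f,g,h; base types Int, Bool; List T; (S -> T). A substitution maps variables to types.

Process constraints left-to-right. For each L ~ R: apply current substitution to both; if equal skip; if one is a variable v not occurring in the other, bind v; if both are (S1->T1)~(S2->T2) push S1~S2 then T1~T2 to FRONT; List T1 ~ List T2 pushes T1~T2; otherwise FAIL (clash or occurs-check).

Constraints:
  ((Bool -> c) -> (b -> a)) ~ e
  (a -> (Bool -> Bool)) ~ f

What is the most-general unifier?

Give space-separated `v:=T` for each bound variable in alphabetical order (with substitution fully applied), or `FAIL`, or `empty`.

Answer: e:=((Bool -> c) -> (b -> a)) f:=(a -> (Bool -> Bool))

Derivation:
step 1: unify ((Bool -> c) -> (b -> a)) ~ e  [subst: {-} | 1 pending]
  bind e := ((Bool -> c) -> (b -> a))
step 2: unify (a -> (Bool -> Bool)) ~ f  [subst: {e:=((Bool -> c) -> (b -> a))} | 0 pending]
  bind f := (a -> (Bool -> Bool))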